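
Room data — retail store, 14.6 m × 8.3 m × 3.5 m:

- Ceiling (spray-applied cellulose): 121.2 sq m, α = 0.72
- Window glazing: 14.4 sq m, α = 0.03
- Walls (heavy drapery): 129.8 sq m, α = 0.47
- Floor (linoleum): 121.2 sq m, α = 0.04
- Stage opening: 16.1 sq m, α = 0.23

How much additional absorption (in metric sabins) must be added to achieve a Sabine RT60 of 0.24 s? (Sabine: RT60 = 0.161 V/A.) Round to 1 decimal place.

127.3 sabins

A₁ = Σ Sᵢαᵢ = 121.2×0.72 + 14.4×0.03 + 129.8×0.47 + 121.2×0.04 + 16.1×0.23 = 157.253 sabins.
For T = 0.24 s, need A₂ = 0.161·V/T = 0.161·424.13/0.24 = 284.521 sabins.
Shortfall: 284.521 − 157.253 = 127.3 sabins.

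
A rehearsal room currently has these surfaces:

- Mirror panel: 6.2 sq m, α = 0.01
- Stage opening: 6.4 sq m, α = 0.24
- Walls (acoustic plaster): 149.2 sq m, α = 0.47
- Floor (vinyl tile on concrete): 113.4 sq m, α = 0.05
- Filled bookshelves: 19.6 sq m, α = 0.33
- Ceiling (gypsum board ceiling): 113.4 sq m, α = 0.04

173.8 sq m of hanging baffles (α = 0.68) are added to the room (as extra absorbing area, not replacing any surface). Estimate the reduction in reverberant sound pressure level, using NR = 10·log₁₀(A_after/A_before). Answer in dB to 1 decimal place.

3.7 dB

A_before = Σ Sᵢαᵢ = 6.2*0.01 + 6.4*0.24 + 149.2*0.47 + 113.4*0.05 + 19.6*0.33 + 113.4*0.04 = 88.396 sabins.
Treatment contributes 173.8·0.68 = 118.184 sabins.
A_after = 88.396 + 118.184 = 206.580 sabins.
NR = 10·log₁₀(206.580/88.396) = 3.7 dB.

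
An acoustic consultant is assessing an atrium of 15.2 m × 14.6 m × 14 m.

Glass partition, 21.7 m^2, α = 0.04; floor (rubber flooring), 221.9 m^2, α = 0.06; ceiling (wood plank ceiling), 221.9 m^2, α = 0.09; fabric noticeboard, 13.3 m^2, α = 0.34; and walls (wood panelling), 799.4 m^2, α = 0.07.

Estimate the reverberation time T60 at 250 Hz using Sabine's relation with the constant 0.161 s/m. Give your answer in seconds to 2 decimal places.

Total absorption A = 21.7×0.04 + 221.9×0.06 + 221.9×0.09 + 13.3×0.34 + 799.4×0.07
  = 0.868 + 13.314 + 19.971 + 4.522 + 55.958 = 94.633 m^2 sabins.
Room volume: 3106.88 m³.
Sabine: RT60 = 0.161 × 3106.88 / 94.633 = 5.29 s.

5.29 s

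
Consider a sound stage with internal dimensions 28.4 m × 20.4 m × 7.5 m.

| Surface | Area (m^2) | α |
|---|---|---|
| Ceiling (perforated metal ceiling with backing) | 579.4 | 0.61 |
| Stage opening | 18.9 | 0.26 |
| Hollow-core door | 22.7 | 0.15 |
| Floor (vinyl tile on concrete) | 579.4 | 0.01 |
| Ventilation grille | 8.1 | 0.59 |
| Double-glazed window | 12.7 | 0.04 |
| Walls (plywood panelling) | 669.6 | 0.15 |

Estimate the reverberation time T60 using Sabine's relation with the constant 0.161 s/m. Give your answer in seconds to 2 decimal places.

1.48 sec

Equivalent absorption area: A = 579.4·0.61 + 18.9·0.26 + 22.7·0.15 + 579.4·0.01 + 8.1·0.59 + 12.7·0.04 + 669.6·0.15 = 473.274 m^2.
Volume V = 28.4 × 20.4 × 7.5 = 4345.2 m³.
Sabine: RT60 = 0.161 × 4345.2 / 473.274 = 1.48 s.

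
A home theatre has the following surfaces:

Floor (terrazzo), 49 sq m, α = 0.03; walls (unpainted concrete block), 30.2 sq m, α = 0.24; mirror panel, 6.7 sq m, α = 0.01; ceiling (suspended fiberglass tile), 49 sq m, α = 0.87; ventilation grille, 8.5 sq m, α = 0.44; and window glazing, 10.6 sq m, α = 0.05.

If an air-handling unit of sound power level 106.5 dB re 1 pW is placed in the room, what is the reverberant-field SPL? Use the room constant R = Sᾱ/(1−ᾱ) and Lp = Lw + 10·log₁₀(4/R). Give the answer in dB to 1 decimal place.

93.1 dB

Σ(Sᵢαᵢ) = 49×0.03 + 30.2×0.24 + 6.7×0.01 + 49×0.87 + 8.5×0.44 + 10.6×0.05 = 55.685; total area S = 154.0 sq m.
ᾱ = 55.685/154.0 = 0.3616; R = Sᾱ/(1−ᾱ) = 55.685/(1−0.3616) = 87.226 sq m.
Lp = Lw + 10 log₁₀(4/R) = 106.5 -13.39 = 93.1 dB.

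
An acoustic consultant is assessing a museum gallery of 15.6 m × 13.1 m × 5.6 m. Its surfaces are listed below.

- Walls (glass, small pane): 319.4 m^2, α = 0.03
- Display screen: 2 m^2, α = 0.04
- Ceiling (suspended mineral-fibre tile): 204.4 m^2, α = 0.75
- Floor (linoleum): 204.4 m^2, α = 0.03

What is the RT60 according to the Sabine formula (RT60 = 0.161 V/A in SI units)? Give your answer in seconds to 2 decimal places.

1.09 sec

Summing Sᵢαᵢ: 9.582 + 0.080 + 153.300 + 6.132 → A = 169.094 sabins.
Volume V = 15.6 × 13.1 × 5.6 = 1144.416 m³.
T = 0.161 V/A = 0.161·1144.416/169.094 = 1.09 s.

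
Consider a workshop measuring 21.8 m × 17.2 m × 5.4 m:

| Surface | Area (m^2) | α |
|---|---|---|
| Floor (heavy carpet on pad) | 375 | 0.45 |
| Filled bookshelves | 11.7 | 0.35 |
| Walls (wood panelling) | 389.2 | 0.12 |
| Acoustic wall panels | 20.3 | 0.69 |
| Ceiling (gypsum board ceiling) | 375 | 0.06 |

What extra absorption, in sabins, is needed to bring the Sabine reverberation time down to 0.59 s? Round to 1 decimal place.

Summing Sᵢαᵢ: 168.750 + 4.095 + 46.704 + 14.007 + 22.500 → A₁ = 256.056 sabins.
V = 2024.784 m³. Required absorption A₂ = 0.161 × 2024.784 / 0.59 = 552.526 sabins.
ΔA = A₂ − A₁ = 552.526 − 256.056 = 296.5 sabins.

296.5 sabins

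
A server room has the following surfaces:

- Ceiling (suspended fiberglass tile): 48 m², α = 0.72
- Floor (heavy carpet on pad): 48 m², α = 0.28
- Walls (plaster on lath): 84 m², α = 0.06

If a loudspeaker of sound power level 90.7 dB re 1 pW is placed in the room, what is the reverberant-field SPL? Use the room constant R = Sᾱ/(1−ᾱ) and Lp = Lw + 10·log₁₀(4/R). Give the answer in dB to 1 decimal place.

78.0 dB

A = 53.040 sabins; S = 180.0 m².
ᾱ = 0.2947, so room constant R = A/(1−ᾱ) = 75.202 m².
Lp = 90.7 + 10·log₁₀(4/75.202) = 90.7 + (-12.74) = 78.0 dB.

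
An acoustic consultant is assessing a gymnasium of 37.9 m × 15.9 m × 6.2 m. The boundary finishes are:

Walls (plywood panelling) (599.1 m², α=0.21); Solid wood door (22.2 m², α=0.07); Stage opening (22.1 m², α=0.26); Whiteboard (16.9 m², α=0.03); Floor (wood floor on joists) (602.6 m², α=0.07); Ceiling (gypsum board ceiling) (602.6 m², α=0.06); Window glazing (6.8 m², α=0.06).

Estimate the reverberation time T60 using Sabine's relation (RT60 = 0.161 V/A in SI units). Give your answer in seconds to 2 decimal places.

A = Σ Sᵢαᵢ = 599.1·0.21 + 22.2·0.07 + 22.1·0.26 + 16.9·0.03 + 602.6·0.07 + 602.6·0.06 + 6.8·0.06 = 212.364 sabins.
V = 37.9·15.9·6.2 = 3736.182 m³.
Sabine: RT60 = 0.161 × 3736.182 / 212.364 = 2.83 s.

2.83 s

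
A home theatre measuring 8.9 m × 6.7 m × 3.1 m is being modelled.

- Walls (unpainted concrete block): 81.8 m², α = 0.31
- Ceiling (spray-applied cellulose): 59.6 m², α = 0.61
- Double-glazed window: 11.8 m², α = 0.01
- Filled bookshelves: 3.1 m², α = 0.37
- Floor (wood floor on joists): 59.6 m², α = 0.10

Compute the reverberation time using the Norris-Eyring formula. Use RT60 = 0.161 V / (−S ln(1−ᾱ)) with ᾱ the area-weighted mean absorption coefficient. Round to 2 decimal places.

0.36 s

S = Σ Sᵢ = 215.9 m².
Absorption A = 81.8×0.31 + 59.6×0.61 + 11.8×0.01 + 3.1×0.37 + 59.6×0.10 = 68.939 sabins.
ᾱ = 68.939 / 215.9 = 0.3193.
−S·ln(1−ᾱ) = −215.9 × ln(1 − 0.3193) = 83.042.
V = 8.9 × 6.7 × 3.1 = 184.853 m³.
T = 0.161·V/[−S·ln(1−ᾱ)] = 0.161·184.853/83.042 = 0.36 s.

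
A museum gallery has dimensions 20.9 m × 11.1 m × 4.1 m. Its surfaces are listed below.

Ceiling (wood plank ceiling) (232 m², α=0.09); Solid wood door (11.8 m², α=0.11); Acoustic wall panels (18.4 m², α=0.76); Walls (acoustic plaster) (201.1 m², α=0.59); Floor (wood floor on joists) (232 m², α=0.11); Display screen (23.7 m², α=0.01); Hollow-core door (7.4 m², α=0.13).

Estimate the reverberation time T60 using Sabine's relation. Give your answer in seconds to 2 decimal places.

Equivalent absorption area: A = 232×0.09 + 11.8×0.11 + 18.4×0.76 + 201.1×0.59 + 232×0.11 + 23.7×0.01 + 7.4×0.13 = 181.530 m².
Room volume: 951.159 m³.
T = 0.161 V/A = 0.161·951.159/181.530 = 0.84 s.

0.84 sec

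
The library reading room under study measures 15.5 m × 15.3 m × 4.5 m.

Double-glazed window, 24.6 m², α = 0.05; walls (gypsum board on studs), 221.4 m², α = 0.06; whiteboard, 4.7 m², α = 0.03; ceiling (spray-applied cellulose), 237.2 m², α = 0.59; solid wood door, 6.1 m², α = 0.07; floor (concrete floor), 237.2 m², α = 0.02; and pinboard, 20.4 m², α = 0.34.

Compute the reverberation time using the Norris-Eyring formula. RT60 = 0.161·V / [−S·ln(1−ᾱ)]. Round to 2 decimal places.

0.91 sec

Total surface area S = 24.6 + 221.4 + 4.7 + 237.2 + 6.1 + 237.2 + 20.4 = 751.6 m².
Σ(Sᵢαᵢ) = 24.6·0.05 + 221.4·0.06 + 4.7·0.03 + 237.2·0.59 + 6.1·0.07 + 237.2·0.02 + 20.4·0.34 = 166.710.
ᾱ = 166.710 / 751.6 = 0.2218.
−S·ln(1−ᾱ) = −751.6 × ln(1 − 0.2218) = 188.480.
V = 15.5 × 15.3 × 4.5 = 1067.175 m³.
RT60 = 0.161 × 1067.175 / 188.480 = 0.91 s.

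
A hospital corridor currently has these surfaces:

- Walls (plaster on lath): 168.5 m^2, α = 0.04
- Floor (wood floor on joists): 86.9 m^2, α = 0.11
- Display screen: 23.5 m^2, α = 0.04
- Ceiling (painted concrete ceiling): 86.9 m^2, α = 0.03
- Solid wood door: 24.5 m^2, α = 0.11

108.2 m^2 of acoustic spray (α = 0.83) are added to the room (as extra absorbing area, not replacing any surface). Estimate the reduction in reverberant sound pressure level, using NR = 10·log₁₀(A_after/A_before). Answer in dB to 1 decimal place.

Total absorption A_before = 168.5*0.04 + 86.9*0.11 + 23.5*0.04 + 86.9*0.03 + 24.5*0.11
  = 6.740 + 9.559 + 0.940 + 2.607 + 2.695 = 22.541 m^2 sabins.
Added absorption = 108.2 × 0.83 = 89.806 sabins.
A_after = 22.541 + 89.806 = 112.347 sabins.
NR = 10·log₁₀(112.347/22.541) = 7.0 dB.

7.0 dB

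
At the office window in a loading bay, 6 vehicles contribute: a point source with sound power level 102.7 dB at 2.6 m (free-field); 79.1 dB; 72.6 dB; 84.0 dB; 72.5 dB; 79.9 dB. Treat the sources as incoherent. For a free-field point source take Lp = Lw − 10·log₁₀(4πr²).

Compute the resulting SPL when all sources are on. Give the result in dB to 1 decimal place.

Source at 2.6 m: Lp = 102.7 − 10·log₁₀(4π·2.6²) = 102.7 − 10·log₁₀(84.949) = 83.4 dB.
Converting to relative power and adding: 10^(83.4/10) + 10^(79.1/10) + 10^(72.6/10) + 10^(84.0/10) + 10^(72.5/10) + 10^(79.9/10) = 6.85e+08.
L_total = 10·log₁₀(6.85e+08) = 88.4 dB.

88.4 dB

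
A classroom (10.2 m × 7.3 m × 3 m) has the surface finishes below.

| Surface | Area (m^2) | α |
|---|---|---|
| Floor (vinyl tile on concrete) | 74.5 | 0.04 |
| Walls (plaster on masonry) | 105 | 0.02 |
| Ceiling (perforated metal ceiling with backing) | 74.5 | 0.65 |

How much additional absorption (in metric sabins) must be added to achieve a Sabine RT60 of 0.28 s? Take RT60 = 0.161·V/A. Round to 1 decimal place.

Total absorption A₁ = 74.5·0.04 + 105·0.02 + 74.5·0.65
  = 2.980 + 2.100 + 48.425 = 53.505 m^2 sabins.
Target A₂ = 0.161·223.38/0.28 = 128.443 sabins (V = 223.38 m³).
ΔA = A₂ − A₁ = 128.443 − 53.505 = 74.9 sabins.

74.9 sabins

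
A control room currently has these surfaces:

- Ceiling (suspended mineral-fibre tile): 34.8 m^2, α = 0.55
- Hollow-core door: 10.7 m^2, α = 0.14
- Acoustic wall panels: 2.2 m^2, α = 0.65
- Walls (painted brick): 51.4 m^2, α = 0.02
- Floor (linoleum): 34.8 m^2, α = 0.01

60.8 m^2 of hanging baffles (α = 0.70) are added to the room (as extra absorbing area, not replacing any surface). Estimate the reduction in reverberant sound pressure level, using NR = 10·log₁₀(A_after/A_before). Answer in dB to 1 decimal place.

4.5 dB

A_before = Σ Sᵢαᵢ = 34.8×0.55 + 10.7×0.14 + 2.2×0.65 + 51.4×0.02 + 34.8×0.01 = 23.444 sabins.
Added absorption = 60.8 × 0.70 = 42.560 sabins.
New total A_after = 66.004 sabins.
NR = 10·log₁₀(66.004/23.444) = 4.5 dB.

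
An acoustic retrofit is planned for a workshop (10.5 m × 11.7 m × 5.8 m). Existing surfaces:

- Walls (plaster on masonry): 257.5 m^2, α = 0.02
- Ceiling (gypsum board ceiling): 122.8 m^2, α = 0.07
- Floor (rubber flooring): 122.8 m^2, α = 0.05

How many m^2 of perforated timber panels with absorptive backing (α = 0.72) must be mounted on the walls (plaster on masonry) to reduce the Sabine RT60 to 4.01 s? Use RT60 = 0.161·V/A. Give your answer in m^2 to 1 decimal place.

Equivalent absorption area: A₁ = 257.5*0.02 + 122.8*0.07 + 122.8*0.05 = 19.886 m^2.
V = 712.53 m³. Target absorption A₂ = 0.161 × 712.53 / 4.01 = 28.608 sabins.
Absorption to add: 28.608 − 19.886 = 8.722 sabins.
Net gain per m^2: Δα = 0.72 − 0.02 = 0.70.
Area = ΔA/Δα = 8.722/0.70 = 12.5 m^2.

12.5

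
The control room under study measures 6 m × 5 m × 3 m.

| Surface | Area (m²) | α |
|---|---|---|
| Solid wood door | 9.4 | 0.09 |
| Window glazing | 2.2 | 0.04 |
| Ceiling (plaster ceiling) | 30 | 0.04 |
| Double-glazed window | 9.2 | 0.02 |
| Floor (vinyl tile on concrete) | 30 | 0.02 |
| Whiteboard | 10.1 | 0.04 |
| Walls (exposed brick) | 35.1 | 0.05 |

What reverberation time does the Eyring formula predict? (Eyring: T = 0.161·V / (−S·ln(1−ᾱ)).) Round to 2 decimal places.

2.80 s

S = Σ Sᵢ = 126.0 m².
Absorption A = 9.4·0.09 + 2.2·0.04 + 30·0.04 + 9.2·0.02 + 30·0.02 + 10.1·0.04 + 35.1·0.05 = 5.077 sabins.
Mean coefficient ᾱ = A/S = 0.0403.
Eyring denominator: −S ln(1−ᾱ) = 5.183.
V = 6 × 5 × 3 = 90 m³.
RT60 = 0.161 × 90 / 5.183 = 2.80 s.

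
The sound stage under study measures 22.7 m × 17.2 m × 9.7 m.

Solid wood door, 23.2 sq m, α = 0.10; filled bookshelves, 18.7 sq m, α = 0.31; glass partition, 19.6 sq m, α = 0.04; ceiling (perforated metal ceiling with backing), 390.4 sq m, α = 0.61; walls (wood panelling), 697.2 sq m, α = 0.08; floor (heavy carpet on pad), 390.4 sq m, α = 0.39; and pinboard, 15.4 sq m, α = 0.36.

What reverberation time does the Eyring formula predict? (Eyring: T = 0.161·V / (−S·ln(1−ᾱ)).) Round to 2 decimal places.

1.12 s

S = Σ Sᵢ = 1554.9 sq m.
Σ(Sᵢαᵢ) = 23.2·0.10 + 18.7·0.31 + 19.6·0.04 + 390.4·0.61 + 697.2·0.08 + 390.4·0.39 + 15.4·0.36 = 460.621.
ᾱ = 460.621 / 1554.9 = 0.2962.
Eyring denominator: −S ln(1−ᾱ) = 546.176.
V = 22.7 × 17.2 × 9.7 = 3787.268 m³.
T = 0.161·V/[−S·ln(1−ᾱ)] = 0.161·3787.268/546.176 = 1.12 s.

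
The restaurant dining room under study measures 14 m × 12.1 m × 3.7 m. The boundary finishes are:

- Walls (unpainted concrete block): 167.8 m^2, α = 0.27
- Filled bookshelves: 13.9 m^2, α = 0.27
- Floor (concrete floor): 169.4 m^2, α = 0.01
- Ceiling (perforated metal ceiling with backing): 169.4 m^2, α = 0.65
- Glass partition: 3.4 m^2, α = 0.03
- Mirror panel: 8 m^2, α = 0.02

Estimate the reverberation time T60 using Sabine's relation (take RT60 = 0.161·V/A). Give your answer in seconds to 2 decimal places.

Total absorption A = 167.8×0.27 + 13.9×0.27 + 169.4×0.01 + 169.4×0.65 + 3.4×0.03 + 8×0.02
  = 45.306 + 3.753 + 1.694 + 110.110 + 0.102 + 0.160 = 161.125 m^2 sabins.
Room volume: 626.78 m³.
T = 0.161 V/A = 0.161·626.78/161.125 = 0.63 s.

0.63 s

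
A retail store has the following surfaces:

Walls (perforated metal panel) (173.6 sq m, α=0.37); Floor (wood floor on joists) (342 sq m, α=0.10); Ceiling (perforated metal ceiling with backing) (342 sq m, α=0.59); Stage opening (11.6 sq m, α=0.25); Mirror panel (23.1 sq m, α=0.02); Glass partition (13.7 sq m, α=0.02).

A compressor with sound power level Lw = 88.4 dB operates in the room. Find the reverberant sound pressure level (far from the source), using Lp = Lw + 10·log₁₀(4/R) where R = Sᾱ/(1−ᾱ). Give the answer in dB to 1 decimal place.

67.8 dB

Σ(Sᵢαᵢ) = 173.6×0.37 + 342×0.10 + 342×0.59 + 11.6×0.25 + 23.1×0.02 + 13.7×0.02 = 303.848; total area S = 906.0 sq m.
ᾱ = 303.848/906.0 = 0.3354; R = Sᾱ/(1−ᾱ) = 303.848/(1−0.3354) = 457.189 sq m.
Lp = 88.4 + 10·log₁₀(4/457.189) = 88.4 + (-20.58) = 67.8 dB.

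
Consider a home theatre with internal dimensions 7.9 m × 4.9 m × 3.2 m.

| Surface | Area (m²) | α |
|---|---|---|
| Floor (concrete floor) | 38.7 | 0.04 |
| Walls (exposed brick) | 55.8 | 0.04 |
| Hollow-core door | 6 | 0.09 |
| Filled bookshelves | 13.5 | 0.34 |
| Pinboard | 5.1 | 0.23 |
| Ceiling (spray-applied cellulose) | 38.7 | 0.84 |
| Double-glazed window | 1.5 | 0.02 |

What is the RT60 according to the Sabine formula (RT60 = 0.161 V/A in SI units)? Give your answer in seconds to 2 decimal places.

Total absorption A = 38.7*0.04 + 55.8*0.04 + 6*0.09 + 13.5*0.34 + 5.1*0.23 + 38.7*0.84 + 1.5*0.02
  = 1.548 + 2.232 + 0.540 + 4.590 + 1.173 + 32.508 + 0.030 = 42.621 m² sabins.
V = 7.9·4.9·3.2 = 123.872 m³.
RT60 = 0.161 · V / A = 0.161 × 123.872 / 42.621 = 0.47 s.

0.47 s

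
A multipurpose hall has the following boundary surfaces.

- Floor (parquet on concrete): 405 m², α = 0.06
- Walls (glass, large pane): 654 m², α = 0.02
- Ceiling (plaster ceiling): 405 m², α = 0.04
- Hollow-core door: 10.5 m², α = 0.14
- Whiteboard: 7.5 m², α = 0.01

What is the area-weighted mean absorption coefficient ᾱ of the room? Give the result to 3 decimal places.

Total surface area S = 1482.0 m².
Weighted sum Σ Sα = 55.125.
ᾱ = 55.125 / 1482.0 = 0.037.

0.037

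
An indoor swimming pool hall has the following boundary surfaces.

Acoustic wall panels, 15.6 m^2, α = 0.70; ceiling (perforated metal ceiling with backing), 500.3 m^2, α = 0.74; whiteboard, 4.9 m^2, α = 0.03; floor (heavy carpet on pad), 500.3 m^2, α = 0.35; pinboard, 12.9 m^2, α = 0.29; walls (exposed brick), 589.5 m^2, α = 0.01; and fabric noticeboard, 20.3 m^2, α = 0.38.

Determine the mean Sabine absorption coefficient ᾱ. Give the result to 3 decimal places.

Total surface area S = 1643.8 m^2.
Weighted sum Σ Sα = 573.744.
ᾱ = 573.744 / 1643.8 = 0.349.

0.349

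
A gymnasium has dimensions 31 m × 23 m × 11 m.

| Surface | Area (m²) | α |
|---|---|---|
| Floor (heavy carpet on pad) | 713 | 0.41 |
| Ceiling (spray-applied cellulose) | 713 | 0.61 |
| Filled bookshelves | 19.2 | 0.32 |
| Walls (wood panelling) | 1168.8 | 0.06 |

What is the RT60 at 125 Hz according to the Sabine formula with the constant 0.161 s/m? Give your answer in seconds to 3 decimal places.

Total absorption A = 713*0.41 + 713*0.61 + 19.2*0.32 + 1168.8*0.06
  = 292.330 + 434.930 + 6.144 + 70.128 = 803.532 m² sabins.
V = 31·23·11 = 7843 m³.
Sabine: RT60 = 0.161 × 7843 / 803.532 = 1.571 s.

1.571 seconds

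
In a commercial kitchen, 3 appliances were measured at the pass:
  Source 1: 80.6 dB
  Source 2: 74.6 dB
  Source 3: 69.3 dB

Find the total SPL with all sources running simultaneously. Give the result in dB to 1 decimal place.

81.8 dB

Σ 10^(Lᵢ/10) = 1.522e+08.
L_total = 10·log₁₀(1.522e+08) = 81.8 dB.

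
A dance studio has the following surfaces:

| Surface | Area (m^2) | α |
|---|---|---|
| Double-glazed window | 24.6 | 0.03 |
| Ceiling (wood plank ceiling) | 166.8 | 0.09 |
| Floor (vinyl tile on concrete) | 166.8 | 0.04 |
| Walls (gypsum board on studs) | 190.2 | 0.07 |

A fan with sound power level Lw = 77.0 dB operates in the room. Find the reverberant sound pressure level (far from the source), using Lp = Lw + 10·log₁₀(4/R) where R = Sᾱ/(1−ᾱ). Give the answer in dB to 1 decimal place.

A = 35.736 sabins; S = 548.4 m^2.
ᾱ = 0.0652, so room constant R = A/(1−ᾱ) = 38.228 m^2.
Lp = 77.0 + 10·log₁₀(4/38.228) = 77.0 + (-9.80) = 67.2 dB.

67.2 dB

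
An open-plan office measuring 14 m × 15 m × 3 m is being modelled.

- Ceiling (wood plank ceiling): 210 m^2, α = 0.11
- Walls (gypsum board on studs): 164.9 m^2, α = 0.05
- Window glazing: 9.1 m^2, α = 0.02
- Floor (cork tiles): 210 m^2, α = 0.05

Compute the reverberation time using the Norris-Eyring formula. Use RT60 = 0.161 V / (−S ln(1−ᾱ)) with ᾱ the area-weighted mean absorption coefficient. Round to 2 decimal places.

Total surface area S = 210 + 164.9 + 9.1 + 210 = 594.0 m^2.
Absorption A = 210×0.11 + 164.9×0.05 + 9.1×0.02 + 210×0.05 = 42.027 sabins.
ᾱ = 42.027 / 594.0 = 0.0708.
Eyring denominator: −S ln(1−ᾱ) = 43.618.
V = 14 × 15 × 3 = 630 m³.
T = 0.161·V/[−S·ln(1−ᾱ)] = 0.161·630/43.618 = 2.33 s.

2.33 seconds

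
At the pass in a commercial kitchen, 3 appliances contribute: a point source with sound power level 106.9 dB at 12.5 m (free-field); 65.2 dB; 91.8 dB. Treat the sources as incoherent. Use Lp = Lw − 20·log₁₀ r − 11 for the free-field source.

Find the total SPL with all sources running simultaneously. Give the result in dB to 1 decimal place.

91.9 dB

Source at 12.5 m: Lp = 106.9 − 20·log₁₀(12.5) − 11 = 74.0 dB.
Converting to relative power and adding: 10^(74.0/10) + 10^(65.2/10) + 10^(91.8/10) = 1.542e+09.
Combined level = 10 log₁₀(1.542e+09) = 91.9 dB.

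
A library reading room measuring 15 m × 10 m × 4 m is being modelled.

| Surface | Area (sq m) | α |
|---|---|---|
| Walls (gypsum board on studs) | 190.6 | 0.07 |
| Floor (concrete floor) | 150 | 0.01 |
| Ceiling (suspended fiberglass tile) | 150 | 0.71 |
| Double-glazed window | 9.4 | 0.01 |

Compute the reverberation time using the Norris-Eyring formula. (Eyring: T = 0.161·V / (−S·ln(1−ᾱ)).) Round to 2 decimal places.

0.69 s

S = Σ Sᵢ = 500.0 sq m.
Σ(Sᵢαᵢ) = 190.6·0.07 + 150·0.01 + 150·0.71 + 9.4·0.01 = 121.436.
ᾱ = 121.436 / 500.0 = 0.2429.
Eyring denominator: −S ln(1−ᾱ) = 139.130.
V = 15 × 10 × 4 = 600 m³.
T = 0.161·V/[−S·ln(1−ᾱ)] = 0.161·600/139.130 = 0.69 s.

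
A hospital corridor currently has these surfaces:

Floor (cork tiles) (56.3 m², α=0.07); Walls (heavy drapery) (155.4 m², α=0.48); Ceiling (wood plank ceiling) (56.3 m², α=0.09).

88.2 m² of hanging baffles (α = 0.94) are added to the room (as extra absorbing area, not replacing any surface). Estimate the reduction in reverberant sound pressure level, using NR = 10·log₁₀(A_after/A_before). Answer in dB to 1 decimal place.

3.0 dB

Summing Sᵢαᵢ: 3.941 + 74.592 + 5.067 → A_before = 83.600 sabins.
Added absorption = 88.2 × 0.94 = 82.908 sabins.
A_after = 83.600 + 82.908 = 166.508 sabins.
NR = 10·log₁₀(166.508/83.600) = 3.0 dB.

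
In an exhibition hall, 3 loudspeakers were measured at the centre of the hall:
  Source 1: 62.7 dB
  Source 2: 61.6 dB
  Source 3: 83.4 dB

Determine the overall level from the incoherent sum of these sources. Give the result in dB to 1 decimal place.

83.5 dB

Sum in the linear (power) domain: Σ 10^(Lᵢ/10) = 10^(62.7/10) + 10^(61.6/10) + 10^(83.4/10) = 2.221e+08.
Back to dB: 10·log₁₀ Σ = 83.5 dB.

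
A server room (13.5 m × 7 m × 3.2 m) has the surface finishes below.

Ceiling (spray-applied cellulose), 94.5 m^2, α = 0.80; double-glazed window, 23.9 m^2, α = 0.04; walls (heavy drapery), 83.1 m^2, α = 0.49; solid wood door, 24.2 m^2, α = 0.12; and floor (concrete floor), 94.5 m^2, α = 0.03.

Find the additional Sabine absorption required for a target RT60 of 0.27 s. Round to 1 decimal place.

Summing Sᵢαᵢ: 75.600 + 0.956 + 40.719 + 2.904 + 2.835 → A₁ = 123.014 sabins.
V = 302.4 m³. Required absorption A₂ = 0.161 × 302.4 / 0.27 = 180.320 sabins.
ΔA = A₂ − A₁ = 180.320 − 123.014 = 57.3 sabins.

57.3 sabins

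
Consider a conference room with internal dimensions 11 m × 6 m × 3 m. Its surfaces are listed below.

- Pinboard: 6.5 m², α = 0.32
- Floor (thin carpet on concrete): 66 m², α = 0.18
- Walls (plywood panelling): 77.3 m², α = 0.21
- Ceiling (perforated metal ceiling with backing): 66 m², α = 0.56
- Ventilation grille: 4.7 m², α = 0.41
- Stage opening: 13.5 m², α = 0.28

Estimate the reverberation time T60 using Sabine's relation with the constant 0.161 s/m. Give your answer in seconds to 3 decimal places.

0.438 seconds

A = Σ Sᵢαᵢ = 6.5*0.32 + 66*0.18 + 77.3*0.21 + 66*0.56 + 4.7*0.41 + 13.5*0.28 = 72.860 sabins.
Room volume: 198 m³.
Sabine: RT60 = 0.161 × 198 / 72.860 = 0.438 s.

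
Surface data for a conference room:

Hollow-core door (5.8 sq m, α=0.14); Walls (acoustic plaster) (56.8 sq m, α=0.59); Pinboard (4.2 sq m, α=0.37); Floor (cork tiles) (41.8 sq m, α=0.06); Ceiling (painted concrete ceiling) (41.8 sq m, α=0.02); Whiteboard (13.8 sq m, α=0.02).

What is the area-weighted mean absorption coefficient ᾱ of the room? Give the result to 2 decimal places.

0.24

Total surface area S = 164.2 sq m.
Weighted sum Σ Sα = 39.498.
ᾱ = A/S = 0.24.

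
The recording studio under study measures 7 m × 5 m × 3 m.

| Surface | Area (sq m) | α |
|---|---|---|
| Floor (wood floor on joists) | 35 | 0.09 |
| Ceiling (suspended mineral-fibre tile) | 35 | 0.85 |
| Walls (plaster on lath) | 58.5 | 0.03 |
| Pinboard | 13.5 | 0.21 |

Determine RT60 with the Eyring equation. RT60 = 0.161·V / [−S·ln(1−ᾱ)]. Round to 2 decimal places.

0.39 s

S = Σ Sᵢ = 142.0 sq m.
Σ(Sᵢαᵢ) = 35·0.09 + 35·0.85 + 58.5·0.03 + 13.5·0.21 = 37.490.
ᾱ = 37.490 / 142.0 = 0.2640.
Eyring denominator: −S ln(1−ᾱ) = 43.527.
V = 7 × 5 × 3 = 105 m³.
RT60 = 0.161 × 105 / 43.527 = 0.39 s.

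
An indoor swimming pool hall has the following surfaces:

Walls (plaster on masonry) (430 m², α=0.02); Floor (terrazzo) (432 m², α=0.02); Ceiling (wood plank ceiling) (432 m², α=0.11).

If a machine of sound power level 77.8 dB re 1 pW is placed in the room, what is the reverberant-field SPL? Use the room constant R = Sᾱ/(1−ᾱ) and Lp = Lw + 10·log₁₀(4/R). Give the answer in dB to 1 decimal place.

A = 64.760 sabins; S = 1294.0 m².
ᾱ = 0.0500, so room constant R = A/(1−ᾱ) = 68.168 m².
Lp = 77.8 + 10·log₁₀(4/68.168) = 77.8 + (-12.32) = 65.5 dB.

65.5 dB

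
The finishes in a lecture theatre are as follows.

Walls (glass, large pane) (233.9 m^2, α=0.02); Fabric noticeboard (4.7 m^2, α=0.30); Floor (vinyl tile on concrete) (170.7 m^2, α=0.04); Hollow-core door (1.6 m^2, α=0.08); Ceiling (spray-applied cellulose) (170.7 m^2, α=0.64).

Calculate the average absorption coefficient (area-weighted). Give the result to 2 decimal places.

S = Σ Sᵢ = 233.9 + 4.7 + 170.7 + 1.6 + 170.7 = 581.6 m^2.
Σ(Sᵢαᵢ) = 233.9·0.02 + 4.7·0.30 + 170.7·0.04 + 1.6·0.08 + 170.7·0.64 = 122.292.
ᾱ = A/S = 0.21.

0.21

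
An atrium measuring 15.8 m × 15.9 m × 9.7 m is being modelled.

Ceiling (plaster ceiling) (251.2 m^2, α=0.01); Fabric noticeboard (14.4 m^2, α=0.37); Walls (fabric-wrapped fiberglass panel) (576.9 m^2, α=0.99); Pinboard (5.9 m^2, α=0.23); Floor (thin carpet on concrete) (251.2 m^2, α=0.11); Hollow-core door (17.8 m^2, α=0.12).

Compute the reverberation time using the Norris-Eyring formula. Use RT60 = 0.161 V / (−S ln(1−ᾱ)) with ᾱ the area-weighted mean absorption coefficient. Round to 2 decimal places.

0.44 s

Total surface area S = 251.2 + 14.4 + 576.9 + 5.9 + 251.2 + 17.8 = 1117.4 m^2.
Absorption A = 251.2×0.01 + 14.4×0.37 + 576.9×0.99 + 5.9×0.23 + 251.2×0.11 + 17.8×0.12 = 610.096 sabins.
ᾱ = 610.096 / 1117.4 = 0.5460.
−S·ln(1−ᾱ) = −1117.4 × ln(1 − 0.5460) = 882.364.
V = 15.8 × 15.9 × 9.7 = 2436.834 m³.
T = 0.161·V/[−S·ln(1−ᾱ)] = 0.161·2436.834/882.364 = 0.44 s.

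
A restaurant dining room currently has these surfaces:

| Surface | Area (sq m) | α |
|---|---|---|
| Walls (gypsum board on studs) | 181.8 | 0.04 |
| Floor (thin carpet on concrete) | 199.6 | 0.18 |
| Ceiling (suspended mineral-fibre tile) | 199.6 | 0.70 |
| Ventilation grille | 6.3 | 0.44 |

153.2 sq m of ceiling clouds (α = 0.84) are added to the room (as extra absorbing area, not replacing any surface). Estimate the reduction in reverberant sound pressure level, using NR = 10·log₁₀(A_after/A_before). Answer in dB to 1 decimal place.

Equivalent absorption area: A_before = 181.8×0.04 + 199.6×0.18 + 199.6×0.70 + 6.3×0.44 = 185.692 sq m.
Treatment contributes 153.2·0.84 = 128.688 sabins.
A_after = 185.692 + 128.688 = 314.380 sabins.
NR = 10·log₁₀(314.380/185.692) = 2.3 dB.

2.3 dB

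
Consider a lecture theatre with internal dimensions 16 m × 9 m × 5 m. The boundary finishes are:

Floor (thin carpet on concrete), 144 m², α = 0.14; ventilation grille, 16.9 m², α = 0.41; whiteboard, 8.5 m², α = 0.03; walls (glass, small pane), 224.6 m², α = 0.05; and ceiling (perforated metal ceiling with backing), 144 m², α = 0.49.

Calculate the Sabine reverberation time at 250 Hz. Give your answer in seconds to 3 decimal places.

1.062 s

Total absorption A = 144·0.14 + 16.9·0.41 + 8.5·0.03 + 224.6·0.05 + 144·0.49
  = 20.160 + 6.929 + 0.255 + 11.230 + 70.560 = 109.134 m² sabins.
V = 16·9·5 = 720 m³.
Sabine: RT60 = 0.161 × 720 / 109.134 = 1.062 s.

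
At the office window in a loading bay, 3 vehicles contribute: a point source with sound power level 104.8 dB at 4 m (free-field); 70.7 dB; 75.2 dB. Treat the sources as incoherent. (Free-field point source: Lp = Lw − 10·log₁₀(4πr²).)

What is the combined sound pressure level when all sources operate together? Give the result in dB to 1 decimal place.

Source at 4 m: Lp = 104.8 − 10·log₁₀(4π·4²) = 104.8 − 10·log₁₀(201.062) = 81.8 dB.
Converting to relative power and adding: 10^(81.8/10) + 10^(70.7/10) + 10^(75.2/10) = 1.962e+08.
Combined level = 10 log₁₀(1.962e+08) = 82.9 dB.

82.9 dB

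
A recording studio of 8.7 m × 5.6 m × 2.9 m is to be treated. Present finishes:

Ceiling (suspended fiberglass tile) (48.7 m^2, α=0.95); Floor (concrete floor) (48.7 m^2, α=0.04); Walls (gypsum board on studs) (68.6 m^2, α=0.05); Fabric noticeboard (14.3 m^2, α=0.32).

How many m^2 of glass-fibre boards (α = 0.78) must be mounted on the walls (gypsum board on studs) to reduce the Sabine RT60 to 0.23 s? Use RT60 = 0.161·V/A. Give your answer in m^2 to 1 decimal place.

Summing Sᵢαᵢ: 46.265 + 1.948 + 3.430 + 4.576 → A₁ = 56.219 sabins.
V = 141.288 m³. Target absorption A₂ = 0.161 × 141.288 / 0.23 = 98.902 sabins.
ΔA needed = 98.902 − 56.219 = 42.683 sabins.
Net gain per m^2: Δα = 0.78 − 0.05 = 0.73.
Area = ΔA/Δα = 42.683/0.73 = 58.5 m^2.

58.5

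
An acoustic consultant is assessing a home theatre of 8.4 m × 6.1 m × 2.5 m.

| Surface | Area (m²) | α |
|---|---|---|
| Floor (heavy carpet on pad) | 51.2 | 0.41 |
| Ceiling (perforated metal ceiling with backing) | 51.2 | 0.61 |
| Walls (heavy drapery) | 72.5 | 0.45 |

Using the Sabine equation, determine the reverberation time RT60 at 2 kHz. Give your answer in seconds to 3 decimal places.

Equivalent absorption area: A = 51.2*0.41 + 51.2*0.61 + 72.5*0.45 = 84.849 m².
Room volume: 128.1 m³.
T = 0.161 V/A = 0.161·128.1/84.849 = 0.243 s.

0.243 s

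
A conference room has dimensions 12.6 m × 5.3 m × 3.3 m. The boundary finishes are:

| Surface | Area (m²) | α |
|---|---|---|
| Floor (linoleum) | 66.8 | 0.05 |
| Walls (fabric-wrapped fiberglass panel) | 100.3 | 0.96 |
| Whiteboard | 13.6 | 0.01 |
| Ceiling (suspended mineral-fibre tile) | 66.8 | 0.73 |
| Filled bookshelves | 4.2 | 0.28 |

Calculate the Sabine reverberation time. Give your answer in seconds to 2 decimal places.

Summing Sᵢαᵢ: 3.340 + 96.288 + 0.136 + 48.764 + 1.176 → A = 149.704 sabins.
Room volume: 220.374 m³.
Sabine: RT60 = 0.161 × 220.374 / 149.704 = 0.24 s.

0.24 seconds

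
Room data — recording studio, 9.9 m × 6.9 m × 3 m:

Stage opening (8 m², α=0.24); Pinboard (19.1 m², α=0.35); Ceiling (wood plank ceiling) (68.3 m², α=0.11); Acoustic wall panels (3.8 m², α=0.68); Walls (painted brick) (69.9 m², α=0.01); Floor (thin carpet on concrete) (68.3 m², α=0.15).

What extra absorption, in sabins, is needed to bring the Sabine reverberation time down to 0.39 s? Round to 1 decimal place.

Total absorption A₁ = 8×0.24 + 19.1×0.35 + 68.3×0.11 + 3.8×0.68 + 69.9×0.01 + 68.3×0.15
  = 1.920 + 6.685 + 7.513 + 2.584 + 0.699 + 10.245 = 29.646 m² sabins.
Target A₂ = 0.161·204.93/0.39 = 84.599 sabins (V = 204.93 m³).
Additional absorption ΔA = 84.599 − 29.646 = 55.0 sabins.

55.0 sabins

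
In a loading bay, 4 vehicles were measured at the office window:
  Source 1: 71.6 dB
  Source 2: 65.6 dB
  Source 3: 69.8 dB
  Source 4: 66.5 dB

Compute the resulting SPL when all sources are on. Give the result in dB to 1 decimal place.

75.1 dB

Σ 10^(Lᵢ/10) = 3.21e+07.
L_total = 10·log₁₀(3.21e+07) = 75.1 dB.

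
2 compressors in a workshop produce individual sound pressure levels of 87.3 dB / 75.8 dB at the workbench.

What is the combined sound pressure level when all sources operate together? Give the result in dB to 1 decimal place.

87.6 dB

Σ 10^(Lᵢ/10) = 5.751e+08.
Back to dB: 10·log₁₀ Σ = 87.6 dB.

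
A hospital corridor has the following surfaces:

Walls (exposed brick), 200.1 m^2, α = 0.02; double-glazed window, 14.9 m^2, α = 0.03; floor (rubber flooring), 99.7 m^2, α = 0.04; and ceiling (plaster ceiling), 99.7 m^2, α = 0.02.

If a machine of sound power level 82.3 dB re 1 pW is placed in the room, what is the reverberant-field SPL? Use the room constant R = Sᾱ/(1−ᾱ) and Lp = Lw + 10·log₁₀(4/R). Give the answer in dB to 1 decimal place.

Σ(Sᵢαᵢ) = 200.1×0.02 + 14.9×0.03 + 99.7×0.04 + 99.7×0.02 = 10.431; total area S = 414.4 m^2.
ᾱ = 10.431/414.4 = 0.0252; R = Sᾱ/(1−ᾱ) = 10.431/(1−0.0252) = 10.701 m^2.
Lp = Lw + 10 log₁₀(4/R) = 82.3 -4.27 = 78.0 dB.

78.0 dB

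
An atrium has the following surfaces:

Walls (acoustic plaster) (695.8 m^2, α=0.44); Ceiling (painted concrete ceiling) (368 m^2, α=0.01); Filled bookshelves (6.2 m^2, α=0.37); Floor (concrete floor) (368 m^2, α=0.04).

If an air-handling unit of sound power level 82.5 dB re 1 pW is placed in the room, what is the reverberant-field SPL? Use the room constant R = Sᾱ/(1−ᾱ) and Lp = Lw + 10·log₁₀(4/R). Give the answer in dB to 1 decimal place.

62.3 dB

Σ(Sᵢαᵢ) = 695.8·0.44 + 368·0.01 + 6.2·0.37 + 368·0.04 = 326.846; total area S = 1438.0 m^2.
ᾱ = 0.2273, so room constant R = A/(1−ᾱ) = 422.992 m^2.
Lp = 82.5 + 10·log₁₀(4/422.992) = 82.5 + (-20.24) = 62.3 dB.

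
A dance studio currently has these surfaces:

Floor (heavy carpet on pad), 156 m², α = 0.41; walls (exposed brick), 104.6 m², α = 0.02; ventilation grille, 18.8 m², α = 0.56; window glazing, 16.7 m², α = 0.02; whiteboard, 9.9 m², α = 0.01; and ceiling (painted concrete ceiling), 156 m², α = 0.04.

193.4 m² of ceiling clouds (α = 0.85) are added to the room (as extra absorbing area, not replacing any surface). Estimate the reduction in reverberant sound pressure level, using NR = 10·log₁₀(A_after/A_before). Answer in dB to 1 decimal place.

4.7 dB

A_before = Σ Sᵢαᵢ = 156*0.41 + 104.6*0.02 + 18.8*0.56 + 16.7*0.02 + 9.9*0.01 + 156*0.04 = 83.253 sabins.
Added absorption = 193.4 × 0.85 = 164.390 sabins.
A_after = 83.253 + 164.390 = 247.643 sabins.
Reduction = 10 log₁₀(A_after/A_before) = 10 log₁₀(2.9746) = 4.7 dB.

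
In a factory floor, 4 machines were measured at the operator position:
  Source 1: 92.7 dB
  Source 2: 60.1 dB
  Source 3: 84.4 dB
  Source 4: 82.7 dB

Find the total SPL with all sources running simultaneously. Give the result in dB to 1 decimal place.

Sum in the linear (power) domain: Σ 10^(Lᵢ/10) = 10^(92.7/10) + 10^(60.1/10) + 10^(84.4/10) + 10^(82.7/10) = 2.325e+09.
L_total = 10·log₁₀(2.325e+09) = 93.7 dB.

93.7 dB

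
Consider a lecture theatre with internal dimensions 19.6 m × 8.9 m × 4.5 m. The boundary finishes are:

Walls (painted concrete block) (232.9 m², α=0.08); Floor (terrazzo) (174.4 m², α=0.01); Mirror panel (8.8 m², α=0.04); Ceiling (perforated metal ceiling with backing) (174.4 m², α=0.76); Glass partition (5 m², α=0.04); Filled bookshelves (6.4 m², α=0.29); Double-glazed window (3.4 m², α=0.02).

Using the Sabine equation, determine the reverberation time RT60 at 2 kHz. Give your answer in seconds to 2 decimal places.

Total absorption A = 232.9·0.08 + 174.4·0.01 + 8.8·0.04 + 174.4·0.76 + 5·0.04 + 6.4·0.29 + 3.4·0.02
  = 18.632 + 1.744 + 0.352 + 132.544 + 0.200 + 1.856 + 0.068 = 155.396 m² sabins.
Volume V = 19.6 × 8.9 × 4.5 = 784.98 m³.
RT60 = 0.161 · V / A = 0.161 × 784.98 / 155.396 = 0.81 s.

0.81 sec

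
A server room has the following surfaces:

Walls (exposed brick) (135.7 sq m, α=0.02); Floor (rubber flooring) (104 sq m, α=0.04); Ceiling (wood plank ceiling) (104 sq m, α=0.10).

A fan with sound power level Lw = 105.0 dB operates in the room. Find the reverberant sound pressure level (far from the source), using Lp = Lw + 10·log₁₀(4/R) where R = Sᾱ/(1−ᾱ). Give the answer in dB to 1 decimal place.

A = 17.274 sabins; S = 343.7 sq m.
ᾱ = 0.0503, so room constant R = A/(1−ᾱ) = 18.189 sq m.
Lp = 105.0 + 10·log₁₀(4/18.189) = 105.0 + (-6.58) = 98.4 dB.

98.4 dB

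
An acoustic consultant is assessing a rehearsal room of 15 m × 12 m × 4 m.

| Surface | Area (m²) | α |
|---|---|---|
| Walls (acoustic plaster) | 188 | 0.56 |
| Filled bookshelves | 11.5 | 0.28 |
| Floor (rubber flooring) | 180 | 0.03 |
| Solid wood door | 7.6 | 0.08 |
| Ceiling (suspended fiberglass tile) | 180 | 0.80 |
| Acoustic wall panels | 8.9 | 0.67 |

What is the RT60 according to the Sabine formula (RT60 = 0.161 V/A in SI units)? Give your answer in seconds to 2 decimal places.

0.44 sec

Summing Sᵢαᵢ: 105.280 + 3.220 + 5.400 + 0.608 + 144.000 + 5.963 → A = 264.471 sabins.
V = 15·12·4 = 720 m³.
T = 0.161 V/A = 0.161·720/264.471 = 0.44 s.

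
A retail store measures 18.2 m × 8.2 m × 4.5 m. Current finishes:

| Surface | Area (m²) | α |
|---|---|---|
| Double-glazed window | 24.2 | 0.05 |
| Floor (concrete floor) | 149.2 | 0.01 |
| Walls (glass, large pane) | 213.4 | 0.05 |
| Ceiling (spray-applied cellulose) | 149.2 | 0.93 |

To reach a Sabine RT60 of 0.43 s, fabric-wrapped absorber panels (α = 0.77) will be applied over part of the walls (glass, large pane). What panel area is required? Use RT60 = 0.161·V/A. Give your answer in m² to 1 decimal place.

138.0

Summing Sᵢαᵢ: 1.210 + 1.492 + 10.670 + 138.756 → A₁ = 152.128 sabins.
V = 671.58 m³. Target absorption A₂ = 0.161 × 671.58 / 0.43 = 251.452 sabins.
ΔA needed = 251.452 − 152.128 = 99.324 sabins.
Each m² of panel replacing the walls (glass, large pane) adds (0.77 − 0.05) = 0.72 sabins.
Panel area = 99.324 / 0.72 = 138.0 m².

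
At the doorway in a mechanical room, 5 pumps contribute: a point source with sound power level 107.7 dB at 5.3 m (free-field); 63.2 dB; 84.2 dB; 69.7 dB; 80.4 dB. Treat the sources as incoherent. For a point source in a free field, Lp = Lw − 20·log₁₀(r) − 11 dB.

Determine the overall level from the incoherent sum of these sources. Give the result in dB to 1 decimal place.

87.4 dB

Source at 5.3 m: Lp = 107.7 − 20·log₁₀(5.3) − 11 = 82.2 dB.
Σ 10^(Lᵢ/10) = 5.501e+08.
Back to dB: 10·log₁₀ Σ = 87.4 dB.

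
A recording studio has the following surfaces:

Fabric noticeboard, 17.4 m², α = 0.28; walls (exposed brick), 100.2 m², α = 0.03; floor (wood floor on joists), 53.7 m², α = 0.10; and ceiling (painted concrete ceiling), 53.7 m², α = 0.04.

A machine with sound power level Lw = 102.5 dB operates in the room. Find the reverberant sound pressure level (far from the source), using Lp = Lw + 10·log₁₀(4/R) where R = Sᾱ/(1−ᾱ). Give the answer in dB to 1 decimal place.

96.3 dB

Σ(Sᵢαᵢ) = 17.4×0.28 + 100.2×0.03 + 53.7×0.10 + 53.7×0.04 = 15.396; total area S = 225.0 m².
ᾱ = 15.396/225.0 = 0.0684; R = Sᾱ/(1−ᾱ) = 15.396/(1−0.0684) = 16.526 m².
Lp = Lw + 10 log₁₀(4/R) = 102.5 -6.16 = 96.3 dB.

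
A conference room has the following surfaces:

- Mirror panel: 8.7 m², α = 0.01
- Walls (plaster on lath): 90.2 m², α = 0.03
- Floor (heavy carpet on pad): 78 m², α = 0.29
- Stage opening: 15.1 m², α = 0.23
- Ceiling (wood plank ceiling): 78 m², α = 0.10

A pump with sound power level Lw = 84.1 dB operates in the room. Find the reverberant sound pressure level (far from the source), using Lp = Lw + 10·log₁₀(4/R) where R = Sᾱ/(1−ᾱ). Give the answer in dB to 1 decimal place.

73.8 dB

Σ(Sᵢαᵢ) = 8.7·0.01 + 90.2·0.03 + 78·0.29 + 15.1·0.23 + 78·0.10 = 36.686; total area S = 270.0 m².
ᾱ = 0.1359, so room constant R = A/(1−ᾱ) = 42.456 m².
Lp = 84.1 + 10·log₁₀(4/42.456) = 84.1 + (-10.26) = 73.8 dB.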